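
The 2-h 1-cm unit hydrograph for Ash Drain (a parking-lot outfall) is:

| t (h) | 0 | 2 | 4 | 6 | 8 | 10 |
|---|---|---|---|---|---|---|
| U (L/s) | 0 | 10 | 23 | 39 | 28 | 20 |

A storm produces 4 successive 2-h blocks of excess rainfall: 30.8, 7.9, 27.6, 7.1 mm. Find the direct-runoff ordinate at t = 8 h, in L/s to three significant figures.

By discrete convolution, Q_j = Σ (P_i / 10 mm) · U_{j−i}.
At t = 8 h (j=4): Q = (30.8/10)·28 + (7.9/10)·39 + (27.6/10)·23 + (7.1/10)·10 = 188 L/s.

Q ≈ 188 L/s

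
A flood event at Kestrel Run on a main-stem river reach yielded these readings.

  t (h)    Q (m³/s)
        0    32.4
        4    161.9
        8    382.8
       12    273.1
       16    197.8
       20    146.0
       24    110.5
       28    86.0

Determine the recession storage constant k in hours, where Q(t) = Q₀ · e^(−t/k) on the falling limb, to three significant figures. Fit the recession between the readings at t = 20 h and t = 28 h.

On the falling limb, Q drops from 146.0 to 86.0 m³/s between t = 20 h and t = 28 h (Δt = 8 h).
k = −Δt / ln(Q₂/Q₁) = −8 / ln(86.0/146.0) = 15.1 h.

k ≈ 15.1 h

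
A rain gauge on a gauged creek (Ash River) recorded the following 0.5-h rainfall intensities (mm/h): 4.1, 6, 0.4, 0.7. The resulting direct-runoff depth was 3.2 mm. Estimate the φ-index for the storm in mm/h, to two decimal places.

φ ≈ 1.85 mm/h

Only the 2 blocks with intensity above φ contribute runoff: 4.1, 6 mm/h.
Σ(I−φ)·Δt = d  ⇒  (4.1+6 − 2φ)·0.5 = 3.2
φ = (10.10 − 3.2/0.5) / 2 = 1.85 mm/h.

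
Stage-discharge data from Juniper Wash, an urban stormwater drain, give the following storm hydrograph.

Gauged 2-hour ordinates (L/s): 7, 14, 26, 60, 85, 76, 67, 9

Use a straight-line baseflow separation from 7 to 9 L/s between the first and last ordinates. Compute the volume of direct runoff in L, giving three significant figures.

V ≈ 2.02 × 10^6 L

Direct-runoff ordinates (Q − Q_b): 0.00, 6.71, 18.43, 52.14, 76.86, 67.57, 58.29, 0.00 L/s.
ΣQ_DR = 280.0 L/s.
With Δt = 2 h = 7200 s, V = ΣQ_DR · Δt = 280.0 × 7200 = 2.02 × 10^6 L.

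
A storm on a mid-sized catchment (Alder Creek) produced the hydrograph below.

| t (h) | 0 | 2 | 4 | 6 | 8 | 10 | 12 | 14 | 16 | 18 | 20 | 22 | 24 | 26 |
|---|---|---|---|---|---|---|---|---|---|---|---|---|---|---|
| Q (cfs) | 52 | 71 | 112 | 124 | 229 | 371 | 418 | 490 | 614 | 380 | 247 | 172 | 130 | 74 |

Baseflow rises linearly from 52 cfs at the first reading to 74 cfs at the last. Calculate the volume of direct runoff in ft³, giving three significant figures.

V ≈ 1.87 × 10^7 ft³

Direct-runoff ordinates (Q − Q_b): 0.00, 17.31, 56.62, 66.92, 170.23, 310.54, 355.85, 426.15, 548.46, 312.77, 178.08, 101.38, 57.69, 0.00 cfs.
ΣQ_DR = 2602 cfs.
With Δt = 2 h = 7200 s, V = ΣQ_DR · Δt = 2602 × 7200 = 1.87 × 10^7 ft³.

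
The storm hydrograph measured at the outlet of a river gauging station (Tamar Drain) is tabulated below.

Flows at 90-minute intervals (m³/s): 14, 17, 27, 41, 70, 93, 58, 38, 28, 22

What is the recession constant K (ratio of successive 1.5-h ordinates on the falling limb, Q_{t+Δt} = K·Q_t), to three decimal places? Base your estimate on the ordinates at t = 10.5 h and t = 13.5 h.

K ≈ 0.761

Using the recession-limb readings at t = 10.5 h and t = 13.5 h: Q falls from 38 to 22 m³/s over 2 intervals.
K = (Q₂/Q₁)^(1/2) = (22/38)^(1/2) = 0.761.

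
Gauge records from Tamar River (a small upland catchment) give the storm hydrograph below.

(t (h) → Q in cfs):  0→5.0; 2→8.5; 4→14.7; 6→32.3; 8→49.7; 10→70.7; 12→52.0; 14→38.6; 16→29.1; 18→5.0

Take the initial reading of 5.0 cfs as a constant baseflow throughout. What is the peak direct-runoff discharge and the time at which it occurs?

Subtracting baseflow gives direct-runoff ordinates: 0.0, 3.5, 9.7, 27.3, 44.7, 65.7, 47.0, 33.6, 24.1, 0.0 cfs.
The maximum is 65.7 cfs, occurring at the reading for t = 10 h.

Q_p = 65.7 cfs at t = 10 h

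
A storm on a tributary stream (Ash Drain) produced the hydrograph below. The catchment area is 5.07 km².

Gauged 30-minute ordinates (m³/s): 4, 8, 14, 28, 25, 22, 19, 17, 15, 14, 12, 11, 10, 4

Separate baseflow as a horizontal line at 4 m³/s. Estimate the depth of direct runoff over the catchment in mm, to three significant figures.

Direct runoff: 0.0, 4.0, 10.0, 24.0, 21.0, 18.0, 15.0, 13.0, 11.0, 10.0, 8.0, 7.0, 6.0, 0.0 m³/s; ΣQ_DR = 147.0 m³/s.
V = ΣQ_DR · Δt = 147.0 × 1800 s = 2.646 × 10^5 m³.
Over A = 5.07 km², depth = V / A = 52.2 mm.

d ≈ 52.2 mm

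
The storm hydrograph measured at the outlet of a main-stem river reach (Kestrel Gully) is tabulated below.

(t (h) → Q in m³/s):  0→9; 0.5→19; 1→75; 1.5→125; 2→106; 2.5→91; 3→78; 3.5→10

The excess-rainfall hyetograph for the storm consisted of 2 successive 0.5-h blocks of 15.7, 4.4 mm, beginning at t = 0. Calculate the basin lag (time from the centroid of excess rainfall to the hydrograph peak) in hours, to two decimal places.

Centroid of excess rainfall: t_c = Σ P_i·t̄_i / ΣP_i = 0.3595 h (block centres at 0.25, 0.75 h).
Hydrograph peak occurs at t = 1.5 h, so basin lag t_L = 1.5 − 0.3595 = 1.14 h.

t_L ≈ 1.14 h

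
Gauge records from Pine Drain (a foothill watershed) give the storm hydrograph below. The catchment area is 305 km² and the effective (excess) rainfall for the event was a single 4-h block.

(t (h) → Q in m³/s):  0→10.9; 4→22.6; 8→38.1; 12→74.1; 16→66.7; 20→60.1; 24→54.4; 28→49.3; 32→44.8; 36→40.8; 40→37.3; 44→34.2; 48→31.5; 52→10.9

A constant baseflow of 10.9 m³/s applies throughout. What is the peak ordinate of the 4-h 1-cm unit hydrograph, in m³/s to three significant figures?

Direct runoff: 0.0, 11.7, 27.2, 63.2, 55.8, 49.2, 43.5, 38.4, 33.9, 29.9, 26.4, 23.3, 20.6, 0.0 m³/s; ΣQ_DR = 423.1 m³/s, peak = 63.2 m³/s.
Runoff depth d = ΣQ_DR·Δt / A = 423.1 × 14400 / (305 km²) = 19.98 mm.
The 1-cm UH is the DRH scaled by (10 mm)/d, so U_p = 63.2 × 10/19.98 = 31.6 m³/s.

U_p ≈ 31.6 m³/s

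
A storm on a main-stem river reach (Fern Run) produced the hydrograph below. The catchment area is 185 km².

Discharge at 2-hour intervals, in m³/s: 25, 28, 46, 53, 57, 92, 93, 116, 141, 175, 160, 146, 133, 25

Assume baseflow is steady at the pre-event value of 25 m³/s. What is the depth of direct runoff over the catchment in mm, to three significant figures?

Direct runoff: 0.0, 3.0, 21.0, 28.0, 32.0, 67.0, 68.0, 91.0, 116.0, 150.0, 135.0, 121.0, 108.0, 0.0 m³/s; ΣQ_DR = 940.0 m³/s.
V = ΣQ_DR · Δt = 940.0 × 7200 s = 6.768 × 10^6 m³.
Over A = 185 km², depth = V / A = 36.6 mm.

d ≈ 36.6 mm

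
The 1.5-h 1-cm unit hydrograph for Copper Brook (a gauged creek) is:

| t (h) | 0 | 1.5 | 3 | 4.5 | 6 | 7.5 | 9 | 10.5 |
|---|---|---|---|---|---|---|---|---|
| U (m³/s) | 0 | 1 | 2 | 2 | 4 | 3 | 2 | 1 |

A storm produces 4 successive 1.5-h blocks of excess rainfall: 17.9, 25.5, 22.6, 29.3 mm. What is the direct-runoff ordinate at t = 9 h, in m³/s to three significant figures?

Q ≈ 26.1 m³/s

By discrete convolution, Q_j = Σ (P_i / 10 mm) · U_{j−i}.
At t = 9 h (j=6): Q = (17.9/10)·2 + (25.5/10)·3 + (22.6/10)·4 + (29.3/10)·2 = 26.1 m³/s.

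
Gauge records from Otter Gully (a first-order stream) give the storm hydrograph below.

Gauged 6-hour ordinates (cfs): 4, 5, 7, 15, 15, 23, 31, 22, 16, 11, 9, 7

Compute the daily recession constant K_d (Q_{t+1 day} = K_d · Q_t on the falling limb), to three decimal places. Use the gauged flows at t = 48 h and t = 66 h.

Between t = 48 h and t = 66 h the flow falls from 16 to 7 cfs over 3×6 h = 18 h.
Per-interval ratio K = (7/16)^(1/3) = 0.7591; K_d = K^(24/6) = 0.332.

K_d ≈ 0.332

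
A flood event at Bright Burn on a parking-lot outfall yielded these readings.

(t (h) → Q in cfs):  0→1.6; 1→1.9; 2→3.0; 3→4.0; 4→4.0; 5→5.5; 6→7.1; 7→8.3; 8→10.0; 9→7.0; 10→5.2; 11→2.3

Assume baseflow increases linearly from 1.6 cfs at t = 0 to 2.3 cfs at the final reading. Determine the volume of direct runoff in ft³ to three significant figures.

Direct-runoff ordinates (Q − Q_b): 0.00, 0.24, 1.27, 2.21, 2.15, 3.58, 5.12, 6.25, 7.89, 4.83, 2.96, 0.00 cfs.
ΣQ_DR = 36.50 cfs.
With Δt = 1 h = 3600 s, V = ΣQ_DR · Δt = 36.50 × 3600 = 1.31 × 10^5 ft³.

V ≈ 1.31 × 10^5 ft³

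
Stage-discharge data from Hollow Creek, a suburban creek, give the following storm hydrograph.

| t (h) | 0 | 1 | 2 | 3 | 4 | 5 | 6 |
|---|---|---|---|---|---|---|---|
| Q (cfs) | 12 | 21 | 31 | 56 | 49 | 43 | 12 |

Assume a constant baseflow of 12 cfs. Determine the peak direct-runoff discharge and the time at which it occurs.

Q_p = 44.0 cfs at t = 3 h

Subtracting baseflow gives direct-runoff ordinates: 0.0, 9.0, 19.0, 44.0, 37.0, 31.0, 0.0 cfs.
The maximum is 44.0 cfs, occurring at the reading for t = 3 h.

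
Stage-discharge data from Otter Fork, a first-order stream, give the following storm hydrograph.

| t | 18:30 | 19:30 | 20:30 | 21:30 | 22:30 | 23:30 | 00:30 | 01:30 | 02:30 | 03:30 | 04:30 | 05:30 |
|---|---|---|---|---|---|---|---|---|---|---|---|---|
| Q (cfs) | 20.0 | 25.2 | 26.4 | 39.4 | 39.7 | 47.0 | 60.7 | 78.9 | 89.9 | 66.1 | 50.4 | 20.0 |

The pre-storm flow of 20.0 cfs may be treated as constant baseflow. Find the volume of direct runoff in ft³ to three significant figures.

Direct-runoff ordinates (Q − Q_b): 0.0, 5.2, 6.4, 19.4, 19.7, 27.0, 40.7, 58.9, 69.9, 46.1, 30.4, 0.0 cfs.
ΣQ_DR = 323.7 cfs.
With Δt = 1 h = 3600 s, V = ΣQ_DR · Δt = 323.7 × 3600 = 1.17 × 10^6 ft³.

V ≈ 1.17 × 10^6 ft³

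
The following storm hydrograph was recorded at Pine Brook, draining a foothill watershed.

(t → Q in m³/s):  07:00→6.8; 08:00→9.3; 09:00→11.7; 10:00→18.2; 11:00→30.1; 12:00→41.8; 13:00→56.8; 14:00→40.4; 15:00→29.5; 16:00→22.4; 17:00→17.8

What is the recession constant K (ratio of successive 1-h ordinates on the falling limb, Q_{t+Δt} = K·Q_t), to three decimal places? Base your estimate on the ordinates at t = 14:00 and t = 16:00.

Using the recession-limb readings at t = 14:00 and t = 16:00: Q falls from 40.4 to 22.4 m³/s over 2 intervals.
K = (Q₂/Q₁)^(1/2) = (22.4/40.4)^(1/2) = 0.745.

K ≈ 0.745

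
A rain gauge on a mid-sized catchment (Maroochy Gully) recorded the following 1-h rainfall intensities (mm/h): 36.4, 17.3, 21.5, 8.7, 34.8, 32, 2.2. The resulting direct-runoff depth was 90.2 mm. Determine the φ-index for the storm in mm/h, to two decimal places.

φ ≈ 10.36 mm/h

Only the 5 blocks with intensity above φ contribute runoff: 36.4, 17.3, 21.5, 34.8, 32 mm/h.
Σ(I−φ)·Δt = d  ⇒  (36.4+17.3+21.5+34.8+32 − 5φ)·1 = 90.2
φ = (142.0 − 90.2/1) / 5 = 10.36 mm/h.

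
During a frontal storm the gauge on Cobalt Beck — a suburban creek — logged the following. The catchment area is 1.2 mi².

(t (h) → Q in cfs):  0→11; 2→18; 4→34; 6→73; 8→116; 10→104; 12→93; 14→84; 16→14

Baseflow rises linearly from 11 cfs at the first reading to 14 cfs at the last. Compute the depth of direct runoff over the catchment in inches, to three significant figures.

Direct runoff: 0.00, 6.62, 22.25, 60.88, 103.50, 91.12, 79.75, 70.38, 0.00 cfs; ΣQ_DR = 434.5 cfs.
V = ΣQ_DR · Δt = 434.5 × 7200 s = 3.128 × 10^6 ft³.
Over A = 1.2 mi², depth = V / A = 1.12 in.

d ≈ 1.12 in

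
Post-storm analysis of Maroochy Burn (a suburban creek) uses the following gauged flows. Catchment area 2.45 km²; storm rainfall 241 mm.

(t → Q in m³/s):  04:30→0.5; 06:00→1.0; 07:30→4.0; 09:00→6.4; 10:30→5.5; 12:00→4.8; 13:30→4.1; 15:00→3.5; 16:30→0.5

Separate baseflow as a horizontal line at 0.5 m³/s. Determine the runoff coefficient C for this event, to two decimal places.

ΣQ_DR = 25.80 m³/s; V = ΣQ_DR·Δt = 1.393 × 10^5 m³.
Runoff depth d = V / A = 56.87 mm.
C = d / P = 56.87 / 241 = 0.24.

C ≈ 0.24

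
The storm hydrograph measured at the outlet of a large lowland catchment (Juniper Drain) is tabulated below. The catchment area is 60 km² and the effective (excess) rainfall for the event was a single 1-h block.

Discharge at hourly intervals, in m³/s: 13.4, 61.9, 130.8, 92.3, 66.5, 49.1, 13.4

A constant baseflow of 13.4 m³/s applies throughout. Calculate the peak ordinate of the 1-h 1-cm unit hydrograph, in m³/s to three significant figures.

Direct runoff: 0.0, 48.5, 117.4, 78.9, 53.1, 35.7, 0.0 m³/s; ΣQ_DR = 333.6 m³/s, peak = 117.4 m³/s.
Runoff depth d = ΣQ_DR·Δt / A = 333.6 × 3600 / (60 km²) = 20.02 mm.
The 1-cm UH is the DRH scaled by (10 mm)/d, so U_p = 117.4 × 10/20.02 = 58.7 m³/s.

U_p ≈ 58.7 m³/s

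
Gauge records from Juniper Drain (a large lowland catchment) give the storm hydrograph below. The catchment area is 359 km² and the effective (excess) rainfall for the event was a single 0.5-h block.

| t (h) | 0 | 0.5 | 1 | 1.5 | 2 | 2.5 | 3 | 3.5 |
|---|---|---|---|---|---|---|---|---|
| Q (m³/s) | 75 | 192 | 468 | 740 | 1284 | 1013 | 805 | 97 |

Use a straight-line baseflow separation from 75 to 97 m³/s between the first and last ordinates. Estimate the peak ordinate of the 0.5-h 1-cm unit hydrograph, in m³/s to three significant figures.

U_p ≈ 599 m³/s

Direct runoff: 0.00, 113.86, 386.71, 655.57, 1196.43, 922.29, 711.14, 0.00 m³/s; ΣQ_DR = 3986 m³/s, peak = 1196.43 m³/s.
Runoff depth d = ΣQ_DR·Δt / A = 3986 × 1800 / (359 km²) = 19.99 mm.
The 1-cm UH is the DRH scaled by (10 mm)/d, so U_p = 1196.43 × 10/19.99 = 599 m³/s.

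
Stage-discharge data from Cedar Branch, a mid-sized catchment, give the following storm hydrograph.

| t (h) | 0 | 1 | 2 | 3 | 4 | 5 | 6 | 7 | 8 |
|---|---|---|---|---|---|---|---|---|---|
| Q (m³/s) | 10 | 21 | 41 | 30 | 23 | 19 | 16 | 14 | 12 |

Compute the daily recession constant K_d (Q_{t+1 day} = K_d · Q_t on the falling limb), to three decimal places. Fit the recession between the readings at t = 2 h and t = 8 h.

K_d ≈ 0.007

Between t = 2 h and t = 8 h the flow falls from 41 to 12 m³/s over 6×1 h = 6 h.
Per-interval ratio K = (12/41)^(1/6) = 0.8148; K_d = K^(24/1) = 0.007.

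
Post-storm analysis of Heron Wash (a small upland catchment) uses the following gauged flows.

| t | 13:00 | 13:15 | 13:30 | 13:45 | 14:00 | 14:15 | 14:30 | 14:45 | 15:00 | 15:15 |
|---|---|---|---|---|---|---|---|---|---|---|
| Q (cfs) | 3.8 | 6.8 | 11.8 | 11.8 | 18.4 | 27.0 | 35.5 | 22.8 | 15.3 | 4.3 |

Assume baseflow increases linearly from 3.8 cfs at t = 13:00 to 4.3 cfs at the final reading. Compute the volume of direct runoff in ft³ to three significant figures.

V ≈ 1.05 × 10^5 ft³

Direct-runoff ordinates (Q − Q_b): 0.00, 2.94, 7.89, 7.83, 14.38, 22.92, 31.37, 18.61, 11.06, 0.00 cfs.
ΣQ_DR = 117.0 cfs.
With Δt = 0.25 h = 900 s, V = ΣQ_DR · Δt = 117.0 × 900 = 1.05 × 10^5 ft³.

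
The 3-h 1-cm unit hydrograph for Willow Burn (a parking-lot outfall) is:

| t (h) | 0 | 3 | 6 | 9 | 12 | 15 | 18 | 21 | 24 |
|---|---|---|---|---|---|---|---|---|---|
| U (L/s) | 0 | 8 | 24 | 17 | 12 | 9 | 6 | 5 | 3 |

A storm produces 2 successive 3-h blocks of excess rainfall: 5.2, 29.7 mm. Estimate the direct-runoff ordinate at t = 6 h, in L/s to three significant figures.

Q ≈ 36.2 L/s

By discrete convolution, Q_j = Σ (P_i / 10 mm) · U_{j−i}.
At t = 6 h (j=2): Q = (5.2/10)·24 + (29.7/10)·8 = 36.2 L/s.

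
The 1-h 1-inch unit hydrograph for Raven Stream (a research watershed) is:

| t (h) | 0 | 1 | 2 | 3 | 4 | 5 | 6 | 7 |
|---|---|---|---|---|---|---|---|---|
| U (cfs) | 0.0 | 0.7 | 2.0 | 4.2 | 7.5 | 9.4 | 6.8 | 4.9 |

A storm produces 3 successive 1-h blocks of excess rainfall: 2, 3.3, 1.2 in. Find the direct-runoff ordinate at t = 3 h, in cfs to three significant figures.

By discrete convolution, Q_j = Σ (P_i / 1 in) · U_{j−i}.
At t = 3 h (j=3): Q = (2/1)·4.2 + (3.3/1)·2.0 + (1.2/1)·0.7 = 15.8 cfs.

Q ≈ 15.8 cfs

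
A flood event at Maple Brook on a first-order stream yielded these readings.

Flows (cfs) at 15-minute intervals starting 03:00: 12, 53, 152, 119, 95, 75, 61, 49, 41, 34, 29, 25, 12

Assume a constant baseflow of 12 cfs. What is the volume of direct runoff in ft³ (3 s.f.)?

Direct-runoff ordinates (Q − Q_b): 0.0, 41.0, 140.0, 107.0, 83.0, 63.0, 49.0, 37.0, 29.0, 22.0, 17.0, 13.0, 0.0 cfs.
ΣQ_DR = 601.0 cfs.
With Δt = 0.25 h = 900 s, V = ΣQ_DR · Δt = 601.0 × 900 = 5.41 × 10^5 ft³.

V ≈ 5.41 × 10^5 ft³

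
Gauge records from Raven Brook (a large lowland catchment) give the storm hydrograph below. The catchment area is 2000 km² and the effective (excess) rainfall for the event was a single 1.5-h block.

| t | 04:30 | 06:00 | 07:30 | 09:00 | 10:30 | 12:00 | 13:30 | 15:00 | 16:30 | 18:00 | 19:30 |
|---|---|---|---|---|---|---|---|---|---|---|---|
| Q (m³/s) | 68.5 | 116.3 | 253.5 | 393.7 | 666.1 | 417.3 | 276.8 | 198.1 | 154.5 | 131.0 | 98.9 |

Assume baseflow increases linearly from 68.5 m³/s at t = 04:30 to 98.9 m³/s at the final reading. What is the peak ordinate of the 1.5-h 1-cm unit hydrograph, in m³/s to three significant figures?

U_p ≈ 1170 m³/s

Direct runoff: 0.00, 44.76, 178.92, 316.08, 585.44, 333.60, 190.06, 108.32, 61.68, 35.14, 0.00 m³/s; ΣQ_DR = 1854 m³/s, peak = 585.44 m³/s.
Runoff depth d = ΣQ_DR·Δt / A = 1854 × 5400 / (2000 km²) = 5.006 mm.
The 1-cm UH is the DRH scaled by (10 mm)/d, so U_p = 585.44 × 10/5.006 = 1170 m³/s.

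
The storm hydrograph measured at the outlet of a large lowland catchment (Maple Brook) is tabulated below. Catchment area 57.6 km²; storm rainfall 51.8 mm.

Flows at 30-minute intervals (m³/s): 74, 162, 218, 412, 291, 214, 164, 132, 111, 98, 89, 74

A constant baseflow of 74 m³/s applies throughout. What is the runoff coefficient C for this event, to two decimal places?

C ≈ 0.69

ΣQ_DR = 1151 m³/s; V = ΣQ_DR·Δt = 2.072 × 10^6 m³.
Runoff depth d = V / A = 35.97 mm.
C = d / P = 35.97 / 51.8 = 0.69.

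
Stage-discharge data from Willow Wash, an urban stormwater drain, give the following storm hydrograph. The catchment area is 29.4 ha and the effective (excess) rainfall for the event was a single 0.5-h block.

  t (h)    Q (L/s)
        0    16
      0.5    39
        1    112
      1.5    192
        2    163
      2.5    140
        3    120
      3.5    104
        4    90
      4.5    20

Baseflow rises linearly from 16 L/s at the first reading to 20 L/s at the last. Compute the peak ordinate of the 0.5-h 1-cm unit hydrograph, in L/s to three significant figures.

Direct runoff: 0.00, 22.56, 95.11, 174.67, 145.22, 121.78, 101.33, 84.89, 70.44, 0.00 L/s; ΣQ_DR = 816.0 L/s, peak = 174.67 L/s.
Runoff depth d = ΣQ_DR·Δt / A = 816.0 × 1800 / (29.4 ha) = 4.996 mm.
The 1-cm UH is the DRH scaled by (10 mm)/d, so U_p = 174.67 × 10/4.996 = 350 L/s.

U_p ≈ 350 L/s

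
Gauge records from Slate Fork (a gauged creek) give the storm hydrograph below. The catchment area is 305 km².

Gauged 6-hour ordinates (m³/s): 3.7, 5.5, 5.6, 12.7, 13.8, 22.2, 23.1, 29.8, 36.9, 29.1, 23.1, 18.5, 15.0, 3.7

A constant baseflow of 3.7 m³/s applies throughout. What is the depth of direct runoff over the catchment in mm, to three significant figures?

d ≈ 13.5 mm

Direct runoff: 0.0, 1.8, 1.9, 9.0, 10.1, 18.5, 19.4, 26.1, 33.2, 25.4, 19.4, 14.8, 11.3, 0.0 m³/s; ΣQ_DR = 190.9 m³/s.
V = ΣQ_DR · Δt = 190.9 × 21600 s = 4.123 × 10^6 m³.
Over A = 305 km², depth = V / A = 13.5 mm.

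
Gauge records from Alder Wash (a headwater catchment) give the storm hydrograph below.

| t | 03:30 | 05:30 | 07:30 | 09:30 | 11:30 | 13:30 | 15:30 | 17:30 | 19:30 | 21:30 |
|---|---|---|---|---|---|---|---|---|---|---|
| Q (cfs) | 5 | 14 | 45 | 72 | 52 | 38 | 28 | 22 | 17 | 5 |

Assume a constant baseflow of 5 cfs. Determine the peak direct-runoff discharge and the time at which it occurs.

Q_p = 67.0 cfs at t = 09:30

Subtracting baseflow gives direct-runoff ordinates: 0.0, 9.0, 40.0, 67.0, 47.0, 33.0, 23.0, 17.0, 12.0, 0.0 cfs.
The maximum is 67.0 cfs, occurring at the reading for t = 09:30.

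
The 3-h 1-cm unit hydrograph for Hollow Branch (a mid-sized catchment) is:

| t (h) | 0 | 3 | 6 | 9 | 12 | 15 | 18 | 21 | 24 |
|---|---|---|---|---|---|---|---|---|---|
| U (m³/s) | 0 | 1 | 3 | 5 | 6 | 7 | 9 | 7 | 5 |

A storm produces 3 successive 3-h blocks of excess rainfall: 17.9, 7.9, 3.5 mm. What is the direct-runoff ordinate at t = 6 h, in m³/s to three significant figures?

Q ≈ 6.16 m³/s

By discrete convolution, Q_j = Σ (P_i / 10 mm) · U_{j−i}.
At t = 6 h (j=2): Q = (17.9/10)·3 + (7.9/10)·1 + (3.5/10)·0 = 6.16 m³/s.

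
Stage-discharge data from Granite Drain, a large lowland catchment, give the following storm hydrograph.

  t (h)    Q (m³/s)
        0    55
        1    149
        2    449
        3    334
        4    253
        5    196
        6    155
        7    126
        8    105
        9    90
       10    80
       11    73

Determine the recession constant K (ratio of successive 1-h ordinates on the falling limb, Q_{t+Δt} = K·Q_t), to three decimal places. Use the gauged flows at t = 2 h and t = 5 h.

Using the recession-limb readings at t = 2 h and t = 5 h: Q falls from 449 to 196 m³/s over 3 intervals.
K = (Q₂/Q₁)^(1/3) = (196/449)^(1/3) = 0.759.

K ≈ 0.759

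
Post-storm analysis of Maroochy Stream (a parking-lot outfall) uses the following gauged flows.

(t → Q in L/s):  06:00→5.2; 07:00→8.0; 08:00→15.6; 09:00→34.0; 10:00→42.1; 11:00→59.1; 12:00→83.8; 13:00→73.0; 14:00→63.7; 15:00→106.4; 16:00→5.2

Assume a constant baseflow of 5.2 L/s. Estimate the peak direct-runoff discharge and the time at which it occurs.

Subtracting baseflow gives direct-runoff ordinates: 0.0, 2.8, 10.4, 28.8, 36.9, 53.9, 78.6, 67.8, 58.5, 101.2, 0.0 L/s.
The maximum is 101.2 L/s, occurring at the reading for t = 15:00.

Q_p = 101.2 L/s at t = 15:00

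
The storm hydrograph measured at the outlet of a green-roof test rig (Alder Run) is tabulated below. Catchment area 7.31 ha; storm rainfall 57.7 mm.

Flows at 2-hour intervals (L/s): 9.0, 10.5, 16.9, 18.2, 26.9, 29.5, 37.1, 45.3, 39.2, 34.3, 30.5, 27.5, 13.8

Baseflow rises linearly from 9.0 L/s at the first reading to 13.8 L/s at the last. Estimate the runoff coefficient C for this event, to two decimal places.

ΣQ_DR = 190.5 L/s; V = ΣQ_DR·Δt = 1.372 × 10^6 L.
Runoff depth d = V / A = 18.76 mm.
C = d / P = 18.76 / 57.7 = 0.33.

C ≈ 0.33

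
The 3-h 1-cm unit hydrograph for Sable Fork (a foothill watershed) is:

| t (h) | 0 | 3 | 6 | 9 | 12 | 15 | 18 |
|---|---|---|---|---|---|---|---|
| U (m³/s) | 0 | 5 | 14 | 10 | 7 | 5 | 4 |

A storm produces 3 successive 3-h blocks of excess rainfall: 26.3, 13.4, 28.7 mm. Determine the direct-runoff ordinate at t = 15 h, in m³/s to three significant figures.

By discrete convolution, Q_j = Σ (P_i / 10 mm) · U_{j−i}.
At t = 15 h (j=5): Q = (26.3/10)·5 + (13.4/10)·7 + (28.7/10)·10 = 51.2 m³/s.

Q ≈ 51.2 m³/s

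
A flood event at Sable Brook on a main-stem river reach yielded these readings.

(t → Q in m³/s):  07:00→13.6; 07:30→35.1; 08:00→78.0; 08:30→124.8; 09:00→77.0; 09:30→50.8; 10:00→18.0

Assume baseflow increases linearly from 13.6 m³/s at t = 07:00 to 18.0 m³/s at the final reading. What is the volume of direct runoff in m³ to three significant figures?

V ≈ 5.16 × 10^5 m³

Direct-runoff ordinates (Q − Q_b): 0.00, 20.77, 62.93, 109.00, 60.47, 33.53, 0.00 m³/s.
ΣQ_DR = 286.7 m³/s.
With Δt = 0.5 h = 1800 s, V = ΣQ_DR · Δt = 286.7 × 1800 = 5.16 × 10^5 m³.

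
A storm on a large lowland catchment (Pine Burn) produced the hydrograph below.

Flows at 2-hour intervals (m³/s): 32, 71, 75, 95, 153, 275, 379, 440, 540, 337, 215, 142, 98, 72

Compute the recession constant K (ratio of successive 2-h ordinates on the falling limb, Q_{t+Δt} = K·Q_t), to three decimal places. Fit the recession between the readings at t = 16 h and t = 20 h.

K ≈ 0.631

Using the recession-limb readings at t = 16 h and t = 20 h: Q falls from 540 to 215 m³/s over 2 intervals.
K = (Q₂/Q₁)^(1/2) = (215/540)^(1/2) = 0.631.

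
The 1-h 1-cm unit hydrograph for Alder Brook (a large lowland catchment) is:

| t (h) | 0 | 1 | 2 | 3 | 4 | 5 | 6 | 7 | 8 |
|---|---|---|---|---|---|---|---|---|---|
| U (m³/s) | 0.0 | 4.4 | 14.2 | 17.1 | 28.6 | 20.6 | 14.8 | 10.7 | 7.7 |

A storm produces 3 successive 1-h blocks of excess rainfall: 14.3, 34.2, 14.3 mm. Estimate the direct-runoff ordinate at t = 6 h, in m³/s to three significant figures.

Q ≈ 133 m³/s

By discrete convolution, Q_j = Σ (P_i / 10 mm) · U_{j−i}.
At t = 6 h (j=6): Q = (14.3/10)·14.8 + (34.2/10)·20.6 + (14.3/10)·28.6 = 133 m³/s.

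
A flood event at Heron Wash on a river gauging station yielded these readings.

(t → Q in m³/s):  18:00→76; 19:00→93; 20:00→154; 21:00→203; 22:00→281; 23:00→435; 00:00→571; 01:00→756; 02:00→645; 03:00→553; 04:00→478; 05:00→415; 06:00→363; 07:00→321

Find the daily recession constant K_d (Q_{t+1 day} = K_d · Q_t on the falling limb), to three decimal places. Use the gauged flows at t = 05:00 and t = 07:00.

K_d ≈ 0.046

Between t = 05:00 and t = 07:00 the flow falls from 415 to 321 m³/s over 2×1 h = 2 h.
Per-interval ratio K = (321/415)^(1/2) = 0.8795; K_d = K^(24/1) = 0.046.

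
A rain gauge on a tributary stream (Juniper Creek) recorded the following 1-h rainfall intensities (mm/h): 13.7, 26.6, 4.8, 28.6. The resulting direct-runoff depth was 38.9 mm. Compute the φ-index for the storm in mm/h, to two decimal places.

φ ≈ 10.00 mm/h

Only the 3 blocks with intensity above φ contribute runoff: 13.7, 26.6, 28.6 mm/h.
Σ(I−φ)·Δt = d  ⇒  (13.7+26.6+28.6 − 3φ)·1 = 38.9
φ = (68.90 − 38.9/1) / 3 = 10.00 mm/h.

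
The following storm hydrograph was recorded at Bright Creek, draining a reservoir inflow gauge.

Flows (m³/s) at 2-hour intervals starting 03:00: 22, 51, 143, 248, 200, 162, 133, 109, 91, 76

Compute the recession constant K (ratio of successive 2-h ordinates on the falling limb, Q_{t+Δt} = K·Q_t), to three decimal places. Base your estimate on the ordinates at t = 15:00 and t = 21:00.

Using the recession-limb readings at t = 15:00 and t = 21:00: Q falls from 133 to 76 m³/s over 3 intervals.
K = (Q₂/Q₁)^(1/3) = (76/133)^(1/3) = 0.830.

K ≈ 0.830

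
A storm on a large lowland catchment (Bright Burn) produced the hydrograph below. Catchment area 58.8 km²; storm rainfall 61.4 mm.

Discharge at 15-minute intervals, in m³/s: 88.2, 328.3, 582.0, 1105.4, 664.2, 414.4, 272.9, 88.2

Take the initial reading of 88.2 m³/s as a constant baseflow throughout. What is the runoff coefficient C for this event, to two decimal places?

ΣQ_DR = 2838 m³/s; V = ΣQ_DR·Δt = 2.554 × 10^6 m³.
Runoff depth d = V / A = 43.44 mm.
C = d / P = 43.44 / 61.4 = 0.71.

C ≈ 0.71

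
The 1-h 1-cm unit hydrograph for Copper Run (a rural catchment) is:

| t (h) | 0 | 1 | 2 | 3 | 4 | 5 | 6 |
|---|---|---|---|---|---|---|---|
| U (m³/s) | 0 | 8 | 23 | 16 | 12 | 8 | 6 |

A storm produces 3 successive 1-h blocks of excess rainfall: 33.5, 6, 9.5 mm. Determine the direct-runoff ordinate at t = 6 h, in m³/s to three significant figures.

By discrete convolution, Q_j = Σ (P_i / 10 mm) · U_{j−i}.
At t = 6 h (j=6): Q = (33.5/10)·6 + (6/10)·8 + (9.5/10)·12 = 36.3 m³/s.

Q ≈ 36.3 m³/s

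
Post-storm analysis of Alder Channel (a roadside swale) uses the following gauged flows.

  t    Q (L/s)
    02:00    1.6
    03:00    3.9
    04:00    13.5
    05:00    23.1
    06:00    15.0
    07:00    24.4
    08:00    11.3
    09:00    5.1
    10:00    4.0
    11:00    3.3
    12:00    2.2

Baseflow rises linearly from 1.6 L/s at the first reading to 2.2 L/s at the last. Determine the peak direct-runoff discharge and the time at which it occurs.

Q_p = 22.50 L/s at t = 07:00

Subtracting baseflow gives direct-runoff ordinates: 0.00, 2.24, 11.78, 21.32, 13.16, 22.50, 9.34, 3.08, 1.92, 1.16, 0.00 L/s.
The maximum is 22.50 L/s, occurring at the reading for t = 07:00.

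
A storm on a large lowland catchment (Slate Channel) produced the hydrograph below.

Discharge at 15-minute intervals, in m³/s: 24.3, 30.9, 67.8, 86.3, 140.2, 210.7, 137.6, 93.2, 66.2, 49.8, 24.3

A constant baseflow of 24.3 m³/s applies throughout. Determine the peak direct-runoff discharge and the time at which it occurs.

Subtracting baseflow gives direct-runoff ordinates: 0.0, 6.6, 43.5, 62.0, 115.9, 186.4, 113.3, 68.9, 41.9, 25.5, 0.0 m³/s.
The maximum is 186.4 m³/s, occurring at the reading for t = 1.25 h.

Q_p = 186.4 m³/s at t = 1.25 h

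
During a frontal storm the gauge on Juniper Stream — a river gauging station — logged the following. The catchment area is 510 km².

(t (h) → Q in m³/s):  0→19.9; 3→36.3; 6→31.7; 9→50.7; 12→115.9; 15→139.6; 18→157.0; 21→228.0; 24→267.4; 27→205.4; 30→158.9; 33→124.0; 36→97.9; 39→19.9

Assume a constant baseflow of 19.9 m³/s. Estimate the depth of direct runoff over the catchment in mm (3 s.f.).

d ≈ 29.1 mm

Direct runoff: 0.0, 16.4, 11.8, 30.8, 96.0, 119.7, 137.1, 208.1, 247.5, 185.5, 139.0, 104.1, 78.0, 0.0 m³/s; ΣQ_DR = 1374 m³/s.
V = ΣQ_DR · Δt = 1374 × 10800 s = 1.484 × 10^7 m³.
Over A = 510 km², depth = V / A = 29.1 mm.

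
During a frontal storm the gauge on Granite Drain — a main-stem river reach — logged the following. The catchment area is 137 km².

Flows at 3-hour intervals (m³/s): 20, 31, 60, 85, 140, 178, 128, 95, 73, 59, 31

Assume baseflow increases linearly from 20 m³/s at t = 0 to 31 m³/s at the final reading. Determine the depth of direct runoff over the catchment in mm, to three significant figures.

d ≈ 48.8 mm

Direct runoff: 0.00, 9.90, 37.80, 61.70, 115.60, 152.50, 101.40, 67.30, 44.20, 29.10, 0.00 m³/s; ΣQ_DR = 619.5 m³/s.
V = ΣQ_DR · Δt = 619.5 × 10800 s = 6.691 × 10^6 m³.
Over A = 137 km², depth = V / A = 48.8 mm.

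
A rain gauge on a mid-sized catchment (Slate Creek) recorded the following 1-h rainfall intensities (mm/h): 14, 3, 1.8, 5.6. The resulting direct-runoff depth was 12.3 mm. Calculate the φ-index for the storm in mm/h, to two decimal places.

Only the 2 blocks with intensity above φ contribute runoff: 14, 5.6 mm/h.
Σ(I−φ)·Δt = d  ⇒  (14+5.6 − 2φ)·1 = 12.3
φ = (19.60 − 12.3/1) / 2 = 3.65 mm/h.

φ ≈ 3.65 mm/h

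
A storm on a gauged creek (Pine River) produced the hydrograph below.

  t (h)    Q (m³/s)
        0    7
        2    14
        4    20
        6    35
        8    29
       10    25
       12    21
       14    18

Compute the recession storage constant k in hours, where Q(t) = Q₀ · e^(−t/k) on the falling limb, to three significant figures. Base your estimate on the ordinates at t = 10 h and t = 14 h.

On the falling limb, Q drops from 25 to 18 m³/s between t = 10 h and t = 14 h (Δt = 4 h).
k = −Δt / ln(Q₂/Q₁) = −4 / ln(18/25) = 12.2 h.

k ≈ 12.2 h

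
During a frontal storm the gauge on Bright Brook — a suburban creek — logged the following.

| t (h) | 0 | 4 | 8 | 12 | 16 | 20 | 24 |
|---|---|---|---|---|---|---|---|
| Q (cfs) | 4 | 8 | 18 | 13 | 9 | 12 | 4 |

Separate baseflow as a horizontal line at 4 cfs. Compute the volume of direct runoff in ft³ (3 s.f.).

V ≈ 5.76 × 10^5 ft³

Direct-runoff ordinates (Q − Q_b): 0.0, 4.0, 14.0, 9.0, 5.0, 8.0, 0.0 cfs.
ΣQ_DR = 40.00 cfs.
With Δt = 4 h = 14400 s, V = ΣQ_DR · Δt = 40.00 × 14400 = 5.76 × 10^5 ft³.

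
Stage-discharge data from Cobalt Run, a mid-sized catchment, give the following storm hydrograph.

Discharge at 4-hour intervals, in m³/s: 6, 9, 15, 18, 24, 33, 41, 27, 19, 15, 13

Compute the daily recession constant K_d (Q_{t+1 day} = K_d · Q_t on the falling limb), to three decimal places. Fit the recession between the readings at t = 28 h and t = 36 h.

Between t = 28 h and t = 36 h the flow falls from 27 to 15 m³/s over 2×4 h = 8 h.
Per-interval ratio K = (15/27)^(1/2) = 0.7454; K_d = K^(24/4) = 0.171.

K_d ≈ 0.171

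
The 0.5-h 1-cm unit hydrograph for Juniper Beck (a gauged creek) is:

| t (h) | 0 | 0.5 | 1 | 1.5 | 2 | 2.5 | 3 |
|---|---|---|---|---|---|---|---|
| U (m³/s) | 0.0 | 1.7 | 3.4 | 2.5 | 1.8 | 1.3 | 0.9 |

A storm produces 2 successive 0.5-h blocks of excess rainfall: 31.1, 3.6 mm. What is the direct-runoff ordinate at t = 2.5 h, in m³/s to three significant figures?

Q ≈ 4.69 m³/s

By discrete convolution, Q_j = Σ (P_i / 10 mm) · U_{j−i}.
At t = 2.5 h (j=5): Q = (31.1/10)·1.3 + (3.6/10)·1.8 = 4.69 m³/s.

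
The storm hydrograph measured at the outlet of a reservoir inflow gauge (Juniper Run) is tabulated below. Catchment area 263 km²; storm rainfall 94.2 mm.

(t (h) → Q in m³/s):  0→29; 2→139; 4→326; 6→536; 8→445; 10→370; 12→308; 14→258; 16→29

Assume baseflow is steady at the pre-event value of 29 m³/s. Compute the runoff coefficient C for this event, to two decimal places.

ΣQ_DR = 2179 m³/s; V = ΣQ_DR·Δt = 1.569 × 10^7 m³.
Runoff depth d = V / A = 59.65 mm.
C = d / P = 59.65 / 94.2 = 0.63.

C ≈ 0.63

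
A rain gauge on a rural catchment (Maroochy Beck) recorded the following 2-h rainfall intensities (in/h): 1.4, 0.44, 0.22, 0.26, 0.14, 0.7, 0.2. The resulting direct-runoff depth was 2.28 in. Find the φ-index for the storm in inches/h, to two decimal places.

φ ≈ 0.48 in/h

Only the 2 blocks with intensity above φ contribute runoff: 1.4, 0.7 in/h.
Σ(I−φ)·Δt = d  ⇒  (1.4+0.7 − 2φ)·2 = 2.28
φ = (2.100 − 2.28/2) / 2 = 0.48 in/h.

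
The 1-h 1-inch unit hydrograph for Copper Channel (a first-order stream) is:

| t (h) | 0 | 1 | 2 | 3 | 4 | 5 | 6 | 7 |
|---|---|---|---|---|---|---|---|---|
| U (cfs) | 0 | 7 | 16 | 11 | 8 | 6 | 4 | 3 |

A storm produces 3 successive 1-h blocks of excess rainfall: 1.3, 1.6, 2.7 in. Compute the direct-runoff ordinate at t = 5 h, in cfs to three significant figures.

Q ≈ 50.3 cfs

By discrete convolution, Q_j = Σ (P_i / 1 in) · U_{j−i}.
At t = 5 h (j=5): Q = (1.3/1)·6 + (1.6/1)·8 + (2.7/1)·11 = 50.3 cfs.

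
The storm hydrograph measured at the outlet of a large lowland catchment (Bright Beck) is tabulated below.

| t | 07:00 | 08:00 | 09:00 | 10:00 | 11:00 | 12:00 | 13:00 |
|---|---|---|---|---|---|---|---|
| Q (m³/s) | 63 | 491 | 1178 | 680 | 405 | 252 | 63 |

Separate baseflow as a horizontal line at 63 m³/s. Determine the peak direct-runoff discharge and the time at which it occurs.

Subtracting baseflow gives direct-runoff ordinates: 0.0, 428.0, 1115.0, 617.0, 342.0, 189.0, 0.0 m³/s.
The maximum is 1115.0 m³/s, occurring at the reading for t = 09:00.

Q_p = 1115.0 m³/s at t = 09:00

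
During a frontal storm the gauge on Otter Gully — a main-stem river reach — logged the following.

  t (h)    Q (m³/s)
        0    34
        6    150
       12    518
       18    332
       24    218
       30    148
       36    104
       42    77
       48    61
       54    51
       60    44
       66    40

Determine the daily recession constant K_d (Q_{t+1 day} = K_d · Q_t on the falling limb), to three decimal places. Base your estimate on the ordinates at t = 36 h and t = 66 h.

K_d ≈ 0.466

Between t = 36 h and t = 66 h the flow falls from 104 to 40 m³/s over 5×6 h = 30 h.
Per-interval ratio K = (40/104)^(1/5) = 0.8260; K_d = K^(24/6) = 0.466.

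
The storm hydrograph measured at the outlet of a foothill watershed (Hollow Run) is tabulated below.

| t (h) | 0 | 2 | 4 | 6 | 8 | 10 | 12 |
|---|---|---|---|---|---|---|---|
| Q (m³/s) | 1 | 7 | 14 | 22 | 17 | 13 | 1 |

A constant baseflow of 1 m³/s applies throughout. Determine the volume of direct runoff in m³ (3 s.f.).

Direct-runoff ordinates (Q − Q_b): 0.0, 6.0, 13.0, 21.0, 16.0, 12.0, 0.0 m³/s.
ΣQ_DR = 68.00 m³/s.
With Δt = 2 h = 7200 s, V = ΣQ_DR · Δt = 68.00 × 7200 = 4.90 × 10^5 m³.

V ≈ 4.90 × 10^5 m³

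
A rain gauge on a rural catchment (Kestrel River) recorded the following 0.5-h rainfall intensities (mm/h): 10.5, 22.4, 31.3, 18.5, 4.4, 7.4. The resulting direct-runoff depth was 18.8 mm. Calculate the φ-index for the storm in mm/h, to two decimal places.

φ ≈ 11.53 mm/h

Only the 3 blocks with intensity above φ contribute runoff: 22.4, 31.3, 18.5 mm/h.
Σ(I−φ)·Δt = d  ⇒  (22.4+31.3+18.5 − 3φ)·0.5 = 18.8
φ = (72.20 − 18.8/0.5) / 3 = 11.53 mm/h.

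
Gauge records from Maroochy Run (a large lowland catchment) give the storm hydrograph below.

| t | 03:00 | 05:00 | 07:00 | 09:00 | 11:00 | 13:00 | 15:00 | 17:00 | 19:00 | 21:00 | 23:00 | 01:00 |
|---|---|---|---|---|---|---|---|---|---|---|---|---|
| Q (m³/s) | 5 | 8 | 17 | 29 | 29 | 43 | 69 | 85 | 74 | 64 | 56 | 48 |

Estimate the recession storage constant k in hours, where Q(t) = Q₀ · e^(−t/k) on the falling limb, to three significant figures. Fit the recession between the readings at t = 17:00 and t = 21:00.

k ≈ 14.1 h

On the falling limb, Q drops from 85 to 64 m³/s between t = 17:00 and t = 21:00 (Δt = 4 h).
k = −Δt / ln(Q₂/Q₁) = −4 / ln(64/85) = 14.1 h.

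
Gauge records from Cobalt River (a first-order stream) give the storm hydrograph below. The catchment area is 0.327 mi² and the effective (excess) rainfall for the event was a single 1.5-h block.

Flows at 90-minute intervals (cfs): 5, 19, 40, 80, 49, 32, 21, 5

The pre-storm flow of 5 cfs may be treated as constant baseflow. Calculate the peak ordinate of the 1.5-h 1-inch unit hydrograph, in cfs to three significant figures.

Direct runoff: 0.0, 14.0, 35.0, 75.0, 44.0, 27.0, 16.0, 0.0 cfs; ΣQ_DR = 211.0 cfs, peak = 75.0 cfs.
Runoff depth d = ΣQ_DR·Δt / A = 211.0 × 5400 / (0.327 mi²) = 1.500 in.
The 1-inch UH is the DRH scaled by (1 in)/d, so U_p = 75.0 × 1/1.500 = 50.0 cfs.

U_p ≈ 50.0 cfs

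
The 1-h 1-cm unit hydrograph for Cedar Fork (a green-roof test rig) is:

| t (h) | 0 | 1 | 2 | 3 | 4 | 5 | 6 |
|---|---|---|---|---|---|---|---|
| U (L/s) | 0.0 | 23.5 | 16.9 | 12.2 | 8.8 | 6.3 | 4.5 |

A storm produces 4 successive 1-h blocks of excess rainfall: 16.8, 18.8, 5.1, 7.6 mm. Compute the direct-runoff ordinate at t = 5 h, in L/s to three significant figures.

Q ≈ 46.2 L/s

By discrete convolution, Q_j = Σ (P_i / 10 mm) · U_{j−i}.
At t = 5 h (j=5): Q = (16.8/10)·6.3 + (18.8/10)·8.8 + (5.1/10)·12.2 + (7.6/10)·16.9 = 46.2 L/s.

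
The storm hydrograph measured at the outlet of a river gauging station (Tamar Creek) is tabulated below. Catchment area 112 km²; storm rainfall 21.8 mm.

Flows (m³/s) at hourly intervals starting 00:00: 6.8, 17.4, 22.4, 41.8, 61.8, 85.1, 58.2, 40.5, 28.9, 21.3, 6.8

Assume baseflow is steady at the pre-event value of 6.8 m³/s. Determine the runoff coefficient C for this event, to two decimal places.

ΣQ_DR = 316.2 m³/s; V = ΣQ_DR·Δt = 1.138 × 10^6 m³.
Runoff depth d = V / A = 10.16 mm.
C = d / P = 10.16 / 21.8 = 0.47.

C ≈ 0.47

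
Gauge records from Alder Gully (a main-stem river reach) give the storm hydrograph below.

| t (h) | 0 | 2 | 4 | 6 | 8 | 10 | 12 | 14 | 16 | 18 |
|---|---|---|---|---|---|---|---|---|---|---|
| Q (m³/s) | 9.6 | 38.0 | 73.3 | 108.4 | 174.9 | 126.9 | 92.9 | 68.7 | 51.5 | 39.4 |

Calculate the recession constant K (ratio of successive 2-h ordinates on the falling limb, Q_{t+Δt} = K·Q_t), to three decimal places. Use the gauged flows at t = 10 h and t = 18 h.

Using the recession-limb readings at t = 10 h and t = 18 h: Q falls from 126.9 to 39.4 m³/s over 4 intervals.
K = (Q₂/Q₁)^(1/4) = (39.4/126.9)^(1/4) = 0.746.

K ≈ 0.746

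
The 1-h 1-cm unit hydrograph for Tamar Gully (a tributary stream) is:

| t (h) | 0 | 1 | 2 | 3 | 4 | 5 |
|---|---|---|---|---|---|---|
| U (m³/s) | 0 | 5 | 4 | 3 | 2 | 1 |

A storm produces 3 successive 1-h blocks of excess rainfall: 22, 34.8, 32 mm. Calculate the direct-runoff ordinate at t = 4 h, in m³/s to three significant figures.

Q ≈ 27.6 m³/s

By discrete convolution, Q_j = Σ (P_i / 10 mm) · U_{j−i}.
At t = 4 h (j=4): Q = (22/10)·2 + (34.8/10)·3 + (32/10)·4 = 27.6 m³/s.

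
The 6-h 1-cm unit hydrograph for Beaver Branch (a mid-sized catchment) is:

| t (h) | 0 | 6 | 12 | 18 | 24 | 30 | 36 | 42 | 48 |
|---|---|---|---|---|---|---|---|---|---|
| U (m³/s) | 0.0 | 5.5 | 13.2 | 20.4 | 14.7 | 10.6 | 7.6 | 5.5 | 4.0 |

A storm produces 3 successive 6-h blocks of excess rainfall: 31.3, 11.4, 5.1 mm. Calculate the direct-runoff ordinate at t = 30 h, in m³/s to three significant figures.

Q ≈ 60.3 m³/s

By discrete convolution, Q_j = Σ (P_i / 10 mm) · U_{j−i}.
At t = 30 h (j=5): Q = (31.3/10)·10.6 + (11.4/10)·14.7 + (5.1/10)·20.4 = 60.3 m³/s.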